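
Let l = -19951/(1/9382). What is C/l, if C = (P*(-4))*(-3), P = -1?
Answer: 6/93590141 ≈ 6.4109e-8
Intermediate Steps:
l = -187180282 (l = -19951/1/9382 = -19951*9382 = -187180282)
C = -12 (C = -1*(-4)*(-3) = 4*(-3) = -12)
C/l = -12/(-187180282) = -1/187180282*(-12) = 6/93590141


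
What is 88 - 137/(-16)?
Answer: 1545/16 ≈ 96.563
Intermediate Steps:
88 - 137/(-16) = 88 - 137*(-1/16) = 88 + 137/16 = 1545/16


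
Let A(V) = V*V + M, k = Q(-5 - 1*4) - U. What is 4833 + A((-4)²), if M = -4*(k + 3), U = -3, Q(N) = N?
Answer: 5101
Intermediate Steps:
k = -6 (k = (-5 - 1*4) - 1*(-3) = (-5 - 4) + 3 = -9 + 3 = -6)
M = 12 (M = -4*(-6 + 3) = -4*(-3) = 12)
A(V) = 12 + V² (A(V) = V*V + 12 = V² + 12 = 12 + V²)
4833 + A((-4)²) = 4833 + (12 + ((-4)²)²) = 4833 + (12 + 16²) = 4833 + (12 + 256) = 4833 + 268 = 5101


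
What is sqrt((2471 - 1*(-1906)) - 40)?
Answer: sqrt(4337) ≈ 65.856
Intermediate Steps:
sqrt((2471 - 1*(-1906)) - 40) = sqrt((2471 + 1906) - 40) = sqrt(4377 - 40) = sqrt(4337)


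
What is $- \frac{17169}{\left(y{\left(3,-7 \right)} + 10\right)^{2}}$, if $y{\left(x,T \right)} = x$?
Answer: $- \frac{17169}{169} \approx -101.59$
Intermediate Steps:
$- \frac{17169}{\left(y{\left(3,-7 \right)} + 10\right)^{2}} = - \frac{17169}{\left(3 + 10\right)^{2}} = - \frac{17169}{13^{2}} = - \frac{17169}{169}$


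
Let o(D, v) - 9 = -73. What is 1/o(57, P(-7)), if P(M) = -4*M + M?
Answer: -1/64 ≈ -0.015625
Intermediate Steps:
P(M) = -3*M
o(D, v) = -64 (o(D, v) = 9 - 73 = -64)
1/o(57, P(-7)) = 1/(-64) = -1/64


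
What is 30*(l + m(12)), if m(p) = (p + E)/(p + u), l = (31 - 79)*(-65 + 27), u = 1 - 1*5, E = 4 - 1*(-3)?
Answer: 219165/4 ≈ 54791.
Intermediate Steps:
E = 7 (E = 4 + 3 = 7)
u = -4 (u = 1 - 5 = -4)
l = 1824 (l = -48*(-38) = 1824)
m(p) = (7 + p)/(-4 + p) (m(p) = (p + 7)/(p - 4) = (7 + p)/(-4 + p))
30*(l + m(12)) = 30*(1824 + (7 + 12)/(-4 + 12)) = 30*(1824 + 19/8) = 30*(14611/8) = 219165/4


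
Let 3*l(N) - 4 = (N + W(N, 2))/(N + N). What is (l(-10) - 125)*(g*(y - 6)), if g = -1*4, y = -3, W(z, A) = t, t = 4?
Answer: -22242/5 ≈ -4448.4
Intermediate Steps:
W(z, A) = 4
l(N) = 4/3 + (4 + N)/(6*N) (l(N) = 4/3 + ((N + 4)/(N + N))/3 = 4/3 + ((4 + N)/((2*N)))/3 = 4/3 + ((4 + N)*(1/(2*N)))/3 = 4/3 + ((4 + N)/(2*N))/3 = 4/3 + (4 + N)/(6*N))
g = -4
(l(-10) - 125)*(g*(y - 6)) = ((1/6)*(4 + 9*(-10))/(-10) - 125)*(-4*(-3 - 6)) = ((1/6)*(-1/10)*(4 - 90) - 125)*(-4*(-9)) = ((1/6)*(-1/10)*(-86) - 125)*36 = (43/30 - 125)*36 = -3707/30*36 = -22242/5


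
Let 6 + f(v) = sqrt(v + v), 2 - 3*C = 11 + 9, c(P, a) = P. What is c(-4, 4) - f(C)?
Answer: 2 - 2*I*sqrt(3) ≈ 2.0 - 3.4641*I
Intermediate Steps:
C = -6 (C = 2/3 - (11 + 9)/3 = 2/3 - 1/3*20 = 2/3 - 20/3 = -6)
f(v) = -6 + sqrt(2)*sqrt(v) (f(v) = -6 + sqrt(v + v) = -6 + sqrt(2*v) = -6 + sqrt(2)*sqrt(v))
c(-4, 4) - f(C) = -4 - (-6 + sqrt(2)*sqrt(-6)) = -4 - (-6 + sqrt(2)*(I*sqrt(6))) = -4 - (-6 + 2*I*sqrt(3)) = -4 + (6 - 2*I*sqrt(3)) = 2 - 2*I*sqrt(3)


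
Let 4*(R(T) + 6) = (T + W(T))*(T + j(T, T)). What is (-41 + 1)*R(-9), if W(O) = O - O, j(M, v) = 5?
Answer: -120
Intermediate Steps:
W(O) = 0
R(T) = -6 + T*(5 + T)/4 (R(T) = -6 + ((T + 0)*(T + 5))/4 = -6 + (T*(5 + T))/4 = -6 + T*(5 + T)/4)
(-41 + 1)*R(-9) = (-41 + 1)*(-6 + (1/4)*(-9)**2 + (5/4)*(-9)) = -40*(-6 + (1/4)*81 - 45/4) = -40*(-6 + 81/4 - 45/4) = -40*3 = -120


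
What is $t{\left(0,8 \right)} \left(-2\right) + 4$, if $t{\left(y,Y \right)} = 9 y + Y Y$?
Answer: $-124$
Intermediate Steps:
$t{\left(y,Y \right)} = Y^{2} + 9 y$ ($t{\left(y,Y \right)} = 9 y + Y^{2} = Y^{2} + 9 y$)
$t{\left(0,8 \right)} \left(-2\right) + 4 = \left(8^{2} + 9 \cdot 0\right) \left(-2\right) + 4 = \left(64 + 0\right) \left(-2\right) + 4 = 64 \left(-2\right) + 4 = -128 + 4 = -124$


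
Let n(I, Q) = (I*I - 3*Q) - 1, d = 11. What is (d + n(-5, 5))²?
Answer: 400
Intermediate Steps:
n(I, Q) = -1 + I² - 3*Q (n(I, Q) = (I² - 3*Q) - 1 = -1 + I² - 3*Q)
(d + n(-5, 5))² = (11 + (-1 + (-5)² - 3*5))² = (11 + (-1 + 25 - 15))² = (11 + 9)² = 20² = 400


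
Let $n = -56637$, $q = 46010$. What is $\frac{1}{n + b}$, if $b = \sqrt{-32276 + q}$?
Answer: $- \frac{899}{50916445} - \frac{\sqrt{1526}}{1069245345} \approx -1.7693 \cdot 10^{-5}$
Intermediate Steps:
$b = 3 \sqrt{1526}$ ($b = \sqrt{-32276 + 46010} = \sqrt{13734} = 3 \sqrt{1526} \approx 117.19$)
$\frac{1}{n + b} = \frac{1}{-56637 + 3 \sqrt{1526}}$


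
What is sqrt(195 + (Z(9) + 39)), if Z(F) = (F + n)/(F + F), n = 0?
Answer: sqrt(938)/2 ≈ 15.313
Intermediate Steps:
Z(F) = 1/2 (Z(F) = (F + 0)/(F + F) = F/((2*F)) = F*(1/(2*F)) = 1/2)
sqrt(195 + (Z(9) + 39)) = sqrt(195 + (1/2 + 39)) = sqrt(195 + 79/2) = sqrt(469/2) = sqrt(938)/2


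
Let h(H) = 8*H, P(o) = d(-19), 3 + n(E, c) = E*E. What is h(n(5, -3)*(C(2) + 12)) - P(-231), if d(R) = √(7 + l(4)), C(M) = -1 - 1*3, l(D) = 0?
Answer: 1408 - √7 ≈ 1405.4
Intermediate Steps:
n(E, c) = -3 + E² (n(E, c) = -3 + E*E = -3 + E²)
C(M) = -4 (C(M) = -1 - 3 = -4)
d(R) = √7 (d(R) = √(7 + 0) = √7)
P(o) = √7
h(n(5, -3)*(C(2) + 12)) - P(-231) = 8*((-3 + 5²)*(-4 + 12)) - √7 = 8*((-3 + 25)*8) - √7 = 8*(22*8) - √7 = 8*176 - √7 = 1408 - √7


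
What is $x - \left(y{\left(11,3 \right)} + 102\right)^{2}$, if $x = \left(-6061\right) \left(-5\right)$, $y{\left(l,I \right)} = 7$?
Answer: $18424$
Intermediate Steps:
$x = 30305$
$x - \left(y{\left(11,3 \right)} + 102\right)^{2} = 30305 - \left(7 + 102\right)^{2} = 30305 - 109^{2} = 30305 - 11881 = 18424$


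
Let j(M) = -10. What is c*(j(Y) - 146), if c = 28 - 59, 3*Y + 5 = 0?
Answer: 4836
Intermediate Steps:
Y = -5/3 (Y = -5/3 + (⅓)*0 = -5/3 + 0 = -5/3 ≈ -1.6667)
c = -31
c*(j(Y) - 146) = -31*(-10 - 146) = -31*(-156) = 4836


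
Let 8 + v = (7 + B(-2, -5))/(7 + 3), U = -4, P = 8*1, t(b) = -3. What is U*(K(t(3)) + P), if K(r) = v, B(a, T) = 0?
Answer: -14/5 ≈ -2.8000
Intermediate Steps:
P = 8
v = -73/10 (v = -8 + (7 + 0)/(7 + 3) = -8 + 7/10 = -73/10 ≈ -7.3000)
K(r) = -73/10
U*(K(t(3)) + P) = -4*(-73/10 + 8) = -4*7/10 = -14/5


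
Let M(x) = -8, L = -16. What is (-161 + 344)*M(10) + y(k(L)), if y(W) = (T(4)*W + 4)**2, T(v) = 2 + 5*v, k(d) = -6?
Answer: 14920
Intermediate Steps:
y(W) = (4 + 22*W)**2 (y(W) = ((2 + 5*4)*W + 4)**2 = ((2 + 20)*W + 4)**2 = (22*W + 4)**2 = (4 + 22*W)**2)
(-161 + 344)*M(10) + y(k(L)) = (-161 + 344)*(-8) + 4*(2 + 11*(-6))**2 = 183*(-8) + 4*(2 - 66)**2 = -1464 + 4*(-64)**2 = -1464 + 4*4096 = -1464 + 16384 = 14920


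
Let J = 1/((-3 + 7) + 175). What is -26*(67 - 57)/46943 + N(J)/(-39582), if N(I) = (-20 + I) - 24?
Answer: -12585215/2842730862 ≈ -0.0044272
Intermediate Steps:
J = 1/179 (J = 1/(4 + 175) = 1/179 ≈ 0.0055866)
N(I) = -44 + I
-26*(67 - 57)/46943 + N(J)/(-39582) = -26*(67 - 57)/46943 + (-44 + 1/179)/(-39582) = -26*10*(1/46943) - 7875/179*(-1/39582) = -260*1/46943 + 875/787242 = -20/3611 + 875/787242 = -12585215/2842730862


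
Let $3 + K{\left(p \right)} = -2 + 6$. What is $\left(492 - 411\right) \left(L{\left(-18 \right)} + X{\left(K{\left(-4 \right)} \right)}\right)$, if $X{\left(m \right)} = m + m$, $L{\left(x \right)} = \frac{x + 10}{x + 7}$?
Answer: $\frac{2430}{11} \approx 220.91$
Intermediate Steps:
$L{\left(x \right)} = \frac{10 + x}{7 + x}$
$K{\left(p \right)} = 1$ ($K{\left(p \right)} = -3 + \left(-2 + 6\right) = -3 + 4 = 1$)
$X{\left(m \right)} = 2 m$
$\left(492 - 411\right) \left(L{\left(-18 \right)} + X{\left(K{\left(-4 \right)} \right)}\right) = \left(492 - 411\right) \left(\frac{10 - 18}{7 - 18} + 2 \cdot 1\right) = 81 \left(\frac{1}{-11} \left(-8\right) + 2\right) = 81 \left(\left(- \frac{1}{11}\right) \left(-8\right) + 2\right) = 81 \left(\frac{8}{11} + 2\right) = 81 \cdot \frac{30}{11} = \frac{2430}{11}$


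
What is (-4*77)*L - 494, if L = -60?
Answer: 17986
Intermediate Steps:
(-4*77)*L - 494 = -4*77*(-60) - 494 = -308*(-60) - 494 = 18480 - 494 = 17986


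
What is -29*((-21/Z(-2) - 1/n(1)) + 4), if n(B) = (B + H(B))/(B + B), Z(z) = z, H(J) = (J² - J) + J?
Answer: -783/2 ≈ -391.50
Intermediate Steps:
H(J) = J²
n(B) = (B + B²)/(2*B) (n(B) = (B + B²)/(B + B) = (B + B²)/((2*B)) = (B + B²)*(1/(2*B)) = (B + B²)/(2*B))
-29*((-21/Z(-2) - 1/n(1)) + 4) = -29*((-21/(-2) - 1/(½ + (½)*1)) + 4) = -29*((-21*(-½) - 1/(½ + ½)) + 4) = -29*((21/2 - 1/1) + 4) = -29*((21/2 - 1*1) + 4) = -29*((21/2 - 1) + 4) = -29*(19/2 + 4) = -29*27/2 = -783/2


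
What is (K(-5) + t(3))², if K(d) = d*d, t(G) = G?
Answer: 784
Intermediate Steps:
K(d) = d²
(K(-5) + t(3))² = ((-5)² + 3)² = (25 + 3)² = 28² = 784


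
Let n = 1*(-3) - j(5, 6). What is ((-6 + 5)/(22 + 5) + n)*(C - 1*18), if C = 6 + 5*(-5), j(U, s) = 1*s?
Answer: 9028/27 ≈ 334.37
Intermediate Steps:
j(U, s) = s
n = -9 (n = 1*(-3) - 1*6 = -3 - 6 = -9)
C = -19 (C = 6 - 25 = -19)
((-6 + 5)/(22 + 5) + n)*(C - 1*18) = ((-6 + 5)/(22 + 5) - 9)*(-19 - 1*18) = (-1/27 - 9)*(-19 - 18) = (-1*1/27 - 9)*(-37) = (-1/27 - 9)*(-37) = -244/27*(-37) = 9028/27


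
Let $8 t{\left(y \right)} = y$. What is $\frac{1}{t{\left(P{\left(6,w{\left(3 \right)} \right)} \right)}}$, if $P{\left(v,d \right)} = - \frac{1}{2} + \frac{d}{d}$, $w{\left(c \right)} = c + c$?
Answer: $16$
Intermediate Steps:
$w{\left(c \right)} = 2 c$
$P{\left(v,d \right)} = \frac{1}{2}$ ($P{\left(v,d \right)} = \left(-1\right) \frac{1}{2} + 1 = - \frac{1}{2} + 1 = \frac{1}{2}$)
$t{\left(y \right)} = \frac{y}{8}$
$\frac{1}{t{\left(P{\left(6,w{\left(3 \right)} \right)} \right)}} = \frac{1}{\frac{1}{8} \cdot \frac{1}{2}} = \frac{1}{\frac{1}{16}} = 16$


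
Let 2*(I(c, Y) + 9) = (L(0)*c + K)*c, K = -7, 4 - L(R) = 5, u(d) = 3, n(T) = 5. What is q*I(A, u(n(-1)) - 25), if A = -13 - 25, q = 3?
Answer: -1794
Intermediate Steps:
L(R) = -1 (L(R) = 4 - 1*5 = 4 - 5 = -1)
A = -38
I(c, Y) = -9 + c*(-7 - c)/2 (I(c, Y) = -9 + ((-c - 7)*c)/2 = -9 + ((-7 - c)*c)/2 = -9 + (c*(-7 - c))/2 = -9 + c*(-7 - c)/2)
q*I(A, u(n(-1)) - 25) = 3*(-9 - 7/2*(-38) - ½*(-38)²) = 3*(-9 + 133 - ½*1444) = 3*(-9 + 133 - 722) = 3*(-598) = -1794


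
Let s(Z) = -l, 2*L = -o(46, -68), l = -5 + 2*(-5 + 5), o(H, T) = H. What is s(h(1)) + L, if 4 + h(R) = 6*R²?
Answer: -18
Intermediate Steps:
h(R) = -4 + 6*R²
l = -5 (l = -5 + 2*0 = -5 + 0 = -5)
L = -23 (L = (-1*46)/2 = (½)*(-46) = -23)
s(Z) = 5 (s(Z) = -1*(-5) = 5)
s(h(1)) + L = 5 - 23 = -18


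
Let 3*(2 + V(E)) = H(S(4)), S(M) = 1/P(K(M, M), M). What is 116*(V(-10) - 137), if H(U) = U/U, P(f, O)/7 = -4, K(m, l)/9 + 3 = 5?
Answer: -48256/3 ≈ -16085.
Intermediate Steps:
K(m, l) = 18 (K(m, l) = -27 + 9*5 = -27 + 45 = 18)
P(f, O) = -28 (P(f, O) = 7*(-4) = -28)
S(M) = -1/28 (S(M) = 1/(-28) = -1/28)
H(U) = 1
V(E) = -5/3 (V(E) = -2 + (⅓)*1 = -2 + ⅓ = -5/3)
116*(V(-10) - 137) = 116*(-5/3 - 137) = 116*(-416/3) = -48256/3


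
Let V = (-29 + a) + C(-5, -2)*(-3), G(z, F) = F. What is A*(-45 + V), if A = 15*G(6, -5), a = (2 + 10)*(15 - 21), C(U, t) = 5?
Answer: 12075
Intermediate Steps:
a = -72 (a = 12*(-6) = -72)
A = -75 (A = 15*(-5) = -75)
V = -116 (V = (-29 - 72) + 5*(-3) = -101 - 15 = -116)
A*(-45 + V) = -75*(-45 - 116) = -75*(-161) = 12075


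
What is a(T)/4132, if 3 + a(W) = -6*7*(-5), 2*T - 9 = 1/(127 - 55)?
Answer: 207/4132 ≈ 0.050097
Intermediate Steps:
T = 649/144 (T = 9/2 + 1/(2*(127 - 55)) = 9/2 + (½)/72 = 9/2 + (½)*(1/72) = 9/2 + 1/144 = 649/144 ≈ 4.5069)
a(W) = 207 (a(W) = -3 - 6*7*(-5) = -3 - 42*(-5) = -3 + 210 = 207)
a(T)/4132 = 207/4132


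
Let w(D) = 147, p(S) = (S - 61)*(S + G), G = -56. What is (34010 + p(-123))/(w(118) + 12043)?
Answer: 33473/6095 ≈ 5.4919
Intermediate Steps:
p(S) = (-61 + S)*(-56 + S) (p(S) = (S - 61)*(S - 56) = (-61 + S)*(-56 + S))
(34010 + p(-123))/(w(118) + 12043) = (34010 + (3416 + (-123)² - 117*(-123)))/(147 + 12043) = (34010 + (3416 + 15129 + 14391))/12190 = (34010 + 32936)*(1/12190) = 66946*(1/12190) = 33473/6095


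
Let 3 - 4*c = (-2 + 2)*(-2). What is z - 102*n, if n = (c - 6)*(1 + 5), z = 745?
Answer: 3958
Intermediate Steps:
c = ¾ (c = ¾ - (-2 + 2)*(-2)/4 = ¾ - 0*(-2) = ¾ - ¼*0 = ¾ + 0 = ¾ ≈ 0.75000)
n = -63/2 (n = (¾ - 6)*(1 + 5) = -21/4*6 = -63/2 ≈ -31.500)
z - 102*n = 745 - 102*(-63/2) = 745 + 3213 = 3958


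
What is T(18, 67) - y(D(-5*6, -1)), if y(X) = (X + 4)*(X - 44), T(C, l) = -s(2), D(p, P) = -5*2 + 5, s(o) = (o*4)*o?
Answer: -65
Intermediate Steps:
s(o) = 4*o**2 (s(o) = (4*o)*o = 4*o**2)
D(p, P) = -5 (D(p, P) = -10 + 5 = -5)
T(C, l) = -16 (T(C, l) = -4*2**2 = -4*4 = -1*16 = -16)
y(X) = (-44 + X)*(4 + X) (y(X) = (4 + X)*(-44 + X) = (-44 + X)*(4 + X))
T(18, 67) - y(D(-5*6, -1)) = -16 - (-176 + (-5)**2 - 40*(-5)) = -16 - (-176 + 25 + 200) = -16 - 1*49 = -16 - 49 = -65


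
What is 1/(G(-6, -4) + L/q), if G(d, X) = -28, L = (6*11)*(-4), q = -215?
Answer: -215/5756 ≈ -0.037352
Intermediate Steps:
L = -264 (L = 66*(-4) = -264)
1/(G(-6, -4) + L/q) = 1/(-28 - 264/(-215)) = 1/(-28 - 264*(-1/215)) = 1/(-28 + 264/215) = 1/(-5756/215) = -215/5756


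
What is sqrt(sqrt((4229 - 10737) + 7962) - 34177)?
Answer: sqrt(-34177 + sqrt(1454)) ≈ 184.77*I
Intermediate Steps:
sqrt(sqrt((4229 - 10737) + 7962) - 34177) = sqrt(sqrt(-6508 + 7962) - 34177) = sqrt(sqrt(1454) - 34177) = sqrt(-34177 + sqrt(1454))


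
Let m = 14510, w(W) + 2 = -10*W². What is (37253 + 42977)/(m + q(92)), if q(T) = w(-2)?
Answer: 40115/7234 ≈ 5.5453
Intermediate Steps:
w(W) = -2 - 10*W²
q(T) = -42 (q(T) = -2 - 10*(-2)² = -2 - 10*4 = -2 - 40 = -42)
(37253 + 42977)/(m + q(92)) = (37253 + 42977)/(14510 - 42) = 80230/14468 = 80230*(1/14468) = 40115/7234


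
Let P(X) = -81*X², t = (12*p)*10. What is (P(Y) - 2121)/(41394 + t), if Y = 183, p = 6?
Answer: -452455/7019 ≈ -64.461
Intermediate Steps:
t = 720 (t = (12*6)*10 = 72*10 = 720)
(P(Y) - 2121)/(41394 + t) = (-81*183² - 2121)/(41394 + 720) = (-81*33489 - 2121)/42114 = (-2712609 - 2121)*(1/42114) = -2714730*1/42114 = -452455/7019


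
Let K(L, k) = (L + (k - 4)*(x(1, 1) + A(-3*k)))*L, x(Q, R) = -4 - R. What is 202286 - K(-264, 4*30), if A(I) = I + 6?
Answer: -10861426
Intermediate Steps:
A(I) = 6 + I
K(L, k) = L*(L + (1 - 3*k)*(-4 + k)) (K(L, k) = (L + (k - 4)*((-4 - 1*1) + (6 - 3*k)))*L = (L + (-4 + k)*((-4 - 1) + (6 - 3*k)))*L = (L + (-4 + k)*(-5 + (6 - 3*k)))*L = (L + (-4 + k)*(1 - 3*k))*L = (L + (1 - 3*k)*(-4 + k))*L = L*(L + (1 - 3*k)*(-4 + k)))
202286 - K(-264, 4*30) = 202286 - (-264)*(-4 - 264 - 3*(4*30)² + 13*(4*30)) = 202286 - (-264)*(-4 - 264 - 3*120² + 13*120) = 202286 - (-264)*(-4 - 264 - 3*14400 + 1560) = 202286 - (-264)*(-4 - 264 - 43200 + 1560) = 202286 - (-264)*(-41908) = 202286 - 1*11063712 = 202286 - 11063712 = -10861426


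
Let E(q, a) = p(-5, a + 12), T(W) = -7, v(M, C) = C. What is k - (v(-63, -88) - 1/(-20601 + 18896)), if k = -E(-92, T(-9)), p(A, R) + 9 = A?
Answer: 173909/1705 ≈ 102.00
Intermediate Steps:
p(A, R) = -9 + A
E(q, a) = -14 (E(q, a) = -9 - 5 = -14)
k = 14 (k = -1*(-14) = 14)
k - (v(-63, -88) - 1/(-20601 + 18896)) = 14 - (-88 - 1/(-20601 + 18896)) = 14 - (-88 - 1/(-1705)) = 14 - (-88 - 1*(-1/1705)) = 14 - (-88 + 1/1705) = 14 - 1*(-150039/1705) = 14 + 150039/1705 = 173909/1705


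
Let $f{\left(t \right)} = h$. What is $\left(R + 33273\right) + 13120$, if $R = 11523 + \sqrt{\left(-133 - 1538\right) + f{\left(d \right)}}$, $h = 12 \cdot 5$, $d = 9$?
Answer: $57916 + 3 i \sqrt{179} \approx 57916.0 + 40.137 i$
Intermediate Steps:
$h = 60$
$f{\left(t \right)} = 60$
$R = 11523 + 3 i \sqrt{179}$ ($R = 11523 + \sqrt{\left(-133 - 1538\right) + 60} = 11523 + \sqrt{-1671 + 60} = 11523 + \sqrt{-1611} = 11523 + 3 i \sqrt{179} \approx 11523.0 + 40.137 i$)
$\left(R + 33273\right) + 13120 = \left(\left(11523 + 3 i \sqrt{179}\right) + 33273\right) + 13120 = \left(44796 + 3 i \sqrt{179}\right) + 13120 = 57916 + 3 i \sqrt{179}$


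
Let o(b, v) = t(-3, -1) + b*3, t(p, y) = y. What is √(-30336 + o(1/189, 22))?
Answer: I*√13378610/21 ≈ 174.18*I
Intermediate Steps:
o(b, v) = -1 + 3*b (o(b, v) = -1 + b*3 = -1 + 3*b)
√(-30336 + o(1/189, 22)) = √(-30336 + (-1 + 3/189)) = √(-30336 + (-1 + 3*(1/189))) = √(-30336 + (-1 + 1/63)) = √(-30336 - 62/63) = √(-1911230/63) = I*√13378610/21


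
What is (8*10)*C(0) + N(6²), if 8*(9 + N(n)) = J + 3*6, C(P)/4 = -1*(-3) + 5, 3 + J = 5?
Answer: 5107/2 ≈ 2553.5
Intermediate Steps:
J = 2 (J = -3 + 5 = 2)
C(P) = 32 (C(P) = 4*(-1*(-3) + 5) = 4*(3 + 5) = 4*8 = 32)
N(n) = -13/2 (N(n) = -9 + (2 + 3*6)/8 = -9 + (2 + 18)/8 = -9 + (⅛)*20 = -9 + 5/2 = -13/2)
(8*10)*C(0) + N(6²) = (8*10)*32 - 13/2 = 80*32 - 13/2 = 2560 - 13/2 = 5107/2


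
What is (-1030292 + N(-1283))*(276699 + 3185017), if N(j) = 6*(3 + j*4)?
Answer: -3673109149256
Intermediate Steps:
N(j) = 18 + 24*j (N(j) = 6*(3 + 4*j) = 18 + 24*j)
(-1030292 + N(-1283))*(276699 + 3185017) = (-1030292 + (18 + 24*(-1283)))*(276699 + 3185017) = (-1030292 + (18 - 30792))*3461716 = (-1030292 - 30774)*3461716 = -1061066*3461716 = -3673109149256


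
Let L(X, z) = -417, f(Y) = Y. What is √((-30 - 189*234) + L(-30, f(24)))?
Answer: I*√44673 ≈ 211.36*I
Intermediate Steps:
√((-30 - 189*234) + L(-30, f(24))) = √((-30 - 189*234) - 417) = √((-30 - 44226) - 417) = √(-44256 - 417) = √(-44673) = I*√44673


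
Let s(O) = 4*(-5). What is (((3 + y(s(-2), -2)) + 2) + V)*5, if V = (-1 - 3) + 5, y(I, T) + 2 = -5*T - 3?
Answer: 55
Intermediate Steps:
s(O) = -20
y(I, T) = -5 - 5*T (y(I, T) = -2 + (-5*T - 3) = -2 + (-3 - 5*T) = -5 - 5*T)
V = 1 (V = -4 + 5 = 1)
(((3 + y(s(-2), -2)) + 2) + V)*5 = (((3 + (-5 - 5*(-2))) + 2) + 1)*5 = (((3 + (-5 + 10)) + 2) + 1)*5 = (((3 + 5) + 2) + 1)*5 = ((8 + 2) + 1)*5 = (10 + 1)*5 = 11*5 = 55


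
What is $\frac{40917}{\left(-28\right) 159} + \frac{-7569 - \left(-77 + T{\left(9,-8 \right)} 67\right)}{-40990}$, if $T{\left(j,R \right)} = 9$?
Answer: $- \frac{54704963}{6082916} \approx -8.9932$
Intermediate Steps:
$\frac{40917}{\left(-28\right) 159} + \frac{-7569 - \left(-77 + T{\left(9,-8 \right)} 67\right)}{-40990} = \frac{40917}{\left(-28\right) 159} + \frac{-7569 - \left(-77 + 9 \cdot 67\right)}{-40990} = \frac{40917}{-4452} + \left(-7569 - \left(-77 + 603\right)\right) \left(- \frac{1}{40990}\right) = 40917 \left(- \frac{1}{4452}\right) + \left(-7569 - 526\right) \left(- \frac{1}{40990}\right) = - \frac{13639}{1484} + \left(-7569 - 526\right) \left(- \frac{1}{40990}\right) = - \frac{13639}{1484} - - \frac{1619}{8198} = - \frac{13639}{1484} + \frac{1619}{8198} = - \frac{54704963}{6082916}$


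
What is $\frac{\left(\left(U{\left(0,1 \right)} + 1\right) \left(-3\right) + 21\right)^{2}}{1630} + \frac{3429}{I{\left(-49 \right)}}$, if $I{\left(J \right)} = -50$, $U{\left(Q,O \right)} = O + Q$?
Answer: $- \frac{278901}{4075} \approx -68.442$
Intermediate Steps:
$\frac{\left(\left(U{\left(0,1 \right)} + 1\right) \left(-3\right) + 21\right)^{2}}{1630} + \frac{3429}{I{\left(-49 \right)}} = \frac{\left(\left(\left(1 + 0\right) + 1\right) \left(-3\right) + 21\right)^{2}}{1630} + \frac{3429}{-50} = \left(\left(1 + 1\right) \left(-3\right) + 21\right)^{2} \cdot \frac{1}{1630} + 3429 \left(- \frac{1}{50}\right) = \left(2 \left(-3\right) + 21\right)^{2} \cdot \frac{1}{1630} - \frac{3429}{50} = \left(-6 + 21\right)^{2} \cdot \frac{1}{1630} - \frac{3429}{50} = 15^{2} \cdot \frac{1}{1630} - \frac{3429}{50} = 225 \cdot \frac{1}{1630} - \frac{3429}{50} = \frac{45}{326} - \frac{3429}{50} = - \frac{278901}{4075}$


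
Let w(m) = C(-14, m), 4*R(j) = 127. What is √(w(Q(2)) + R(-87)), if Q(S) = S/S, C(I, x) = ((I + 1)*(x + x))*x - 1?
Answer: √19/2 ≈ 2.1795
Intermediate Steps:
R(j) = 127/4 (R(j) = (¼)*127 = 127/4)
C(I, x) = -1 + 2*x²*(1 + I) (C(I, x) = ((1 + I)*(2*x))*x - 1 = (2*x*(1 + I))*x - 1 = 2*x²*(1 + I) - 1 = -1 + 2*x²*(1 + I))
Q(S) = 1
w(m) = -1 - 26*m² (w(m) = -1 + 2*m² + 2*(-14)*m² = -1 + 2*m² - 28*m² = -1 - 26*m²)
√(w(Q(2)) + R(-87)) = √((-1 - 26*1²) + 127/4) = √((-1 - 26*1) + 127/4) = √((-1 - 26) + 127/4) = √(-27 + 127/4) = √(19/4) = √19/2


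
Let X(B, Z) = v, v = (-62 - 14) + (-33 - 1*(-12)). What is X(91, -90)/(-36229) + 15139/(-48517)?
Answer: -543764682/1757722393 ≈ -0.30936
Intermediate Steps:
v = -97 (v = -76 + (-33 + 12) = -76 - 21 = -97)
X(B, Z) = -97
X(91, -90)/(-36229) + 15139/(-48517) = -97/(-36229) + 15139/(-48517) = -97*(-1/36229) + 15139*(-1/48517) = 97/36229 - 15139/48517 = -543764682/1757722393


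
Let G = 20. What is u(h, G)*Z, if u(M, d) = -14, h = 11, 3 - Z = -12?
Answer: -210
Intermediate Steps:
Z = 15 (Z = 3 - 1*(-12) = 3 + 12 = 15)
u(h, G)*Z = -14*15 = -210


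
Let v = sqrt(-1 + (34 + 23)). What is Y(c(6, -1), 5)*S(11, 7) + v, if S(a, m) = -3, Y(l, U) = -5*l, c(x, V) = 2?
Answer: 30 + 2*sqrt(14) ≈ 37.483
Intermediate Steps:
v = 2*sqrt(14) (v = sqrt(-1 + 57) = sqrt(56) = 2*sqrt(14) ≈ 7.4833)
Y(c(6, -1), 5)*S(11, 7) + v = -5*2*(-3) + 2*sqrt(14) = -10*(-3) + 2*sqrt(14) = 30 + 2*sqrt(14)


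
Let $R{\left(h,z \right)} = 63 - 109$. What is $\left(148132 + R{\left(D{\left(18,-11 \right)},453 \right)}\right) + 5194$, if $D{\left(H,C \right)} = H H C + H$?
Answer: $153280$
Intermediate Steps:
$D{\left(H,C \right)} = H + C H^{2}$ ($D{\left(H,C \right)} = H^{2} C + H = C H^{2} + H = H + C H^{2}$)
$R{\left(h,z \right)} = -46$ ($R{\left(h,z \right)} = 63 - 109 = -46$)
$\left(148132 + R{\left(D{\left(18,-11 \right)},453 \right)}\right) + 5194 = \left(148132 - 46\right) + 5194 = 148086 + 5194 = 153280$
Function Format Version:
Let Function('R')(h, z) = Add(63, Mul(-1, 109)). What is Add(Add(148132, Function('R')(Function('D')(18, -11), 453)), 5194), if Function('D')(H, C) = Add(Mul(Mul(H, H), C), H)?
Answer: 153280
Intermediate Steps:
Function('D')(H, C) = Add(H, Mul(C, Pow(H, 2))) (Function('D')(H, C) = Add(Mul(Pow(H, 2), C), H) = Add(Mul(C, Pow(H, 2)), H) = Add(H, Mul(C, Pow(H, 2))))
Function('R')(h, z) = -46 (Function('R')(h, z) = Add(63, -109) = -46)
Add(Add(148132, Function('R')(Function('D')(18, -11), 453)), 5194) = Add(Add(148132, -46), 5194) = Add(148086, 5194) = 153280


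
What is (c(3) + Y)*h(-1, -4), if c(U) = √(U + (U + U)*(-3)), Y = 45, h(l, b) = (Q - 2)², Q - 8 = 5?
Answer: 5445 + 121*I*√15 ≈ 5445.0 + 468.63*I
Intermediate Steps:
Q = 13 (Q = 8 + 5 = 13)
h(l, b) = 121 (h(l, b) = (13 - 2)² = 11² = 121)
c(U) = √5*√(-U) (c(U) = √(U + (2*U)*(-3)) = √(U - 6*U) = √(-5*U) = √5*√(-U))
(c(3) + Y)*h(-1, -4) = (√5*√(-1*3) + 45)*121 = (√5*√(-3) + 45)*121 = (√5*(I*√3) + 45)*121 = (I*√15 + 45)*121 = (45 + I*√15)*121 = 5445 + 121*I*√15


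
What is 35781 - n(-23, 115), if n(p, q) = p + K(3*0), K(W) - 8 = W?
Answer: 35796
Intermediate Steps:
K(W) = 8 + W
n(p, q) = 8 + p (n(p, q) = p + (8 + 3*0) = p + (8 + 0) = p + 8 = 8 + p)
35781 - n(-23, 115) = 35781 - (8 - 23) = 35781 - 1*(-15) = 35781 + 15 = 35796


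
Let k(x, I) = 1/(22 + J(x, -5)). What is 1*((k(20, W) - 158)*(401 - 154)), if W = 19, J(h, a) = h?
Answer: -1638845/42 ≈ -39020.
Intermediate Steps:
k(x, I) = 1/(22 + x)
1*((k(20, W) - 158)*(401 - 154)) = 1*((1/(22 + 20) - 158)*(401 - 154)) = 1*((1/42 - 158)*247) = 1*(-6635/42*247) = 1*(-1638845/42) = -1638845/42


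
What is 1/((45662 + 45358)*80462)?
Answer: 1/7323651240 ≈ 1.3654e-10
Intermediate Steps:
1/((45662 + 45358)*80462) = (1/80462)/91020 = (1/91020)*(1/80462) = 1/7323651240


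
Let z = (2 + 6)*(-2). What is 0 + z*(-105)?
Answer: 1680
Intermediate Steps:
z = -16 (z = 8*(-2) = -16)
0 + z*(-105) = 0 - 16*(-105) = 0 + 1680 = 1680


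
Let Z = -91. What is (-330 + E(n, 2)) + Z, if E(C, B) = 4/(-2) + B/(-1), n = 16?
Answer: -425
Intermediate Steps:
E(C, B) = -2 - B (E(C, B) = 4*(-1/2) + B*(-1) = -2 - B)
(-330 + E(n, 2)) + Z = (-330 + (-2 - 1*2)) - 91 = (-330 + (-2 - 2)) - 91 = (-330 - 4) - 91 = -334 - 91 = -425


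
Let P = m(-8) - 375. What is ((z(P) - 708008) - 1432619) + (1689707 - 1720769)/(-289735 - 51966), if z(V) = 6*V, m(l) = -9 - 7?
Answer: -732255986011/341701 ≈ -2.1430e+6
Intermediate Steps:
m(l) = -16
P = -391 (P = -16 - 375 = -391)
((z(P) - 708008) - 1432619) + (1689707 - 1720769)/(-289735 - 51966) = ((6*(-391) - 708008) - 1432619) + (1689707 - 1720769)/(-289735 - 51966) = ((-2346 - 708008) - 1432619) - 31062/(-341701) = (-710354 - 1432619) - 31062*(-1/341701) = -2142973 + 31062/341701 = -732255986011/341701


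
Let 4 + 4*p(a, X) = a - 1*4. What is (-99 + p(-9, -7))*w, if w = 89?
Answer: -36757/4 ≈ -9189.3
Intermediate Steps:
p(a, X) = -2 + a/4 (p(a, X) = -1 + (a - 1*4)/4 = -1 + (a - 4)/4 = -1 + (-4 + a)/4 = -1 + (-1 + a/4) = -2 + a/4)
(-99 + p(-9, -7))*w = (-99 + (-2 + (¼)*(-9)))*89 = (-99 + (-2 - 9/4))*89 = (-99 - 17/4)*89 = -413/4*89 = -36757/4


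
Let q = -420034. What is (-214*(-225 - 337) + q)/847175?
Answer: -6378/18025 ≈ -0.35384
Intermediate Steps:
(-214*(-225 - 337) + q)/847175 = (-214*(-225 - 337) - 420034)/847175 = (-214*(-562) - 420034)*(1/847175) = (120268 - 420034)*(1/847175) = -299766*1/847175 = -6378/18025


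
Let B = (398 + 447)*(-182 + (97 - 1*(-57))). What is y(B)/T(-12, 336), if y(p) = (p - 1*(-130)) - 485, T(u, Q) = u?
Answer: 8005/4 ≈ 2001.3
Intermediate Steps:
B = -23660 (B = 845*(-182 + (97 + 57)) = 845*(-182 + 154) = 845*(-28) = -23660)
y(p) = -355 + p (y(p) = (p + 130) - 485 = (130 + p) - 485 = -355 + p)
y(B)/T(-12, 336) = (-355 - 23660)/(-12) = -24015*(-1/12) = 8005/4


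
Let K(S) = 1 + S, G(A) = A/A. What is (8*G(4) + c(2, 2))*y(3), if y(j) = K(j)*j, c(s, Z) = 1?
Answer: 108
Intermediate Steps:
G(A) = 1
y(j) = j*(1 + j) (y(j) = (1 + j)*j = j*(1 + j))
(8*G(4) + c(2, 2))*y(3) = (8*1 + 1)*(3*(1 + 3)) = (8 + 1)*(3*4) = 9*12 = 108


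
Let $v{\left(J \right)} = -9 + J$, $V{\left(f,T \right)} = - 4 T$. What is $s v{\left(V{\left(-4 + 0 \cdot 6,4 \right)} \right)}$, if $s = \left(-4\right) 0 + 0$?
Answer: $0$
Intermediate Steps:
$s = 0$ ($s = 0 + 0 = 0$)
$s v{\left(V{\left(-4 + 0 \cdot 6,4 \right)} \right)} = 0 \left(-9 - 16\right) = 0 \left(-25\right) = 0$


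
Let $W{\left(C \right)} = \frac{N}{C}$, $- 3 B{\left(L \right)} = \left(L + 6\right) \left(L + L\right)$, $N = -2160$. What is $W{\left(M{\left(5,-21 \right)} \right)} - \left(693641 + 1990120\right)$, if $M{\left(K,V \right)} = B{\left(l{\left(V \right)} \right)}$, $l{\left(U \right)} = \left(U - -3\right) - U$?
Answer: $-2683641$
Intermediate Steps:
$l{\left(U \right)} = 3$ ($l{\left(U \right)} = \left(U + 3\right) - U = \left(3 + U\right) - U = 3$)
$B{\left(L \right)} = - \frac{2 L \left(6 + L\right)}{3}$ ($B{\left(L \right)} = - \frac{\left(L + 6\right) \left(L + L\right)}{3} = - \frac{\left(6 + L\right) 2 L}{3} = - \frac{2 L \left(6 + L\right)}{3}$)
$M{\left(K,V \right)} = -18$ ($M{\left(K,V \right)} = \left(- \frac{2}{3}\right) 3 \left(6 + 3\right) = \left(- \frac{2}{3}\right) 3 \cdot 9 = -18$)
$W{\left(C \right)} = - \frac{2160}{C}$
$W{\left(M{\left(5,-21 \right)} \right)} - \left(693641 + 1990120\right) = - \frac{2160}{-18} - \left(693641 + 1990120\right) = \left(-2160\right) \left(- \frac{1}{18}\right) - 2683761 = 120 - 2683761 = -2683641$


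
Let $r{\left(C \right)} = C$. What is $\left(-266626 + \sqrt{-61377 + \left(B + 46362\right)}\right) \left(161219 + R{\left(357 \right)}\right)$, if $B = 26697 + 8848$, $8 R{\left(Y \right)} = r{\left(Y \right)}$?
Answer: $- \frac{171988301117}{4} + \frac{1290109 \sqrt{20530}}{8} \approx -4.2974 \cdot 10^{10}$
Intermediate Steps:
$R{\left(Y \right)} = \frac{Y}{8}$
$B = 35545$
$\left(-266626 + \sqrt{-61377 + \left(B + 46362\right)}\right) \left(161219 + R{\left(357 \right)}\right) = \left(-266626 + \sqrt{-61377 + \left(35545 + 46362\right)}\right) \left(161219 + \frac{1}{8} \cdot 357\right) = \left(-266626 + \sqrt{-61377 + 81907}\right) \left(161219 + \frac{357}{8}\right) = \left(-266626 + \sqrt{20530}\right) \frac{1290109}{8} = - \frac{171988301117}{4} + \frac{1290109 \sqrt{20530}}{8}$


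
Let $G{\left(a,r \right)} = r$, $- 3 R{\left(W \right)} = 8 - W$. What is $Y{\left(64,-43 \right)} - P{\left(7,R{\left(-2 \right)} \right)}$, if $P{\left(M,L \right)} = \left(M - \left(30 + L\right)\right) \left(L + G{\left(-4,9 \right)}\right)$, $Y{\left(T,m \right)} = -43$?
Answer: $\frac{616}{9} \approx 68.444$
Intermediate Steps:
$R{\left(W \right)} = - \frac{8}{3} + \frac{W}{3}$ ($R{\left(W \right)} = - \frac{8 - W}{3} = - \frac{8}{3} + \frac{W}{3}$)
$P{\left(M,L \right)} = \left(9 + L\right) \left(-30 + M - L\right)$ ($P{\left(M,L \right)} = \left(M - \left(30 + L\right)\right) \left(L + 9\right) = \left(-30 + M - L\right) \left(9 + L\right) = \left(9 + L\right) \left(-30 + M - L\right)$)
$Y{\left(64,-43 \right)} - P{\left(7,R{\left(-2 \right)} \right)} = -43 - \left(-270 - \left(- \frac{8}{3} + \frac{1}{3} \left(-2\right)\right)^{2} - 39 \left(- \frac{8}{3} + \frac{1}{3} \left(-2\right)\right) + 9 \cdot 7 + \left(- \frac{8}{3} + \frac{1}{3} \left(-2\right)\right) 7\right) = -43 - \left(-270 - \left(- \frac{8}{3} - \frac{2}{3}\right)^{2} - 39 \left(- \frac{8}{3} - \frac{2}{3}\right) + 63 + \left(- \frac{8}{3} - \frac{2}{3}\right) 7\right) = -43 - \left(-270 - \left(- \frac{10}{3}\right)^{2} - -130 + 63 - \frac{70}{3}\right) = -43 - \left(-270 - \frac{100}{9} + 130 + 63 - \frac{70}{3}\right) = -43 - - \frac{1003}{9} = -43 + \frac{1003}{9} = \frac{616}{9}$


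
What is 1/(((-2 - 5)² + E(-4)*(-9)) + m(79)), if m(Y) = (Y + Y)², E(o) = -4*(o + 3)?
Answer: 1/24977 ≈ 4.0037e-5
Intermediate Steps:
E(o) = -12 - 4*o (E(o) = -4*(3 + o) = -12 - 4*o)
m(Y) = 4*Y² (m(Y) = (2*Y)² = 4*Y²)
1/(((-2 - 5)² + E(-4)*(-9)) + m(79)) = 1/(((-2 - 5)² + (-12 - 4*(-4))*(-9)) + 4*79²) = 1/(((-7)² + (-12 + 16)*(-9)) + 4*6241) = 1/((49 + 4*(-9)) + 24964) = 1/((49 - 36) + 24964) = 1/(13 + 24964) = 1/24977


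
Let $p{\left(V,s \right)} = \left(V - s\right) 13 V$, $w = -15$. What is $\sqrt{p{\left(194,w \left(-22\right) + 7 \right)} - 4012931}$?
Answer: $3 i \sqrt{485953} \approx 2091.3 i$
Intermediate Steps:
$p{\left(V,s \right)} = V \left(- 13 s + 13 V\right)$ ($p{\left(V,s \right)} = \left(- 13 s + 13 V\right) V = V \left(- 13 s + 13 V\right)$)
$\sqrt{p{\left(194,w \left(-22\right) + 7 \right)} - 4012931} = \sqrt{13 \cdot 194 \left(194 - \left(\left(-15\right) \left(-22\right) + 7\right)\right) - 4012931} = \sqrt{13 \cdot 194 \left(194 - \left(330 + 7\right)\right) - 4012931} = \sqrt{13 \cdot 194 \left(194 - 337\right) - 4012931} = \sqrt{13 \cdot 194 \left(-143\right) - 4012931} = \sqrt{-360646 - 4012931} = \sqrt{-4373577} = 3 i \sqrt{485953}$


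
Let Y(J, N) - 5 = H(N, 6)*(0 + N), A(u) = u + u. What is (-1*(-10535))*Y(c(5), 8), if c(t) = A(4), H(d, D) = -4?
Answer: -284445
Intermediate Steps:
A(u) = 2*u
c(t) = 8 (c(t) = 2*4 = 8)
Y(J, N) = 5 - 4*N (Y(J, N) = 5 - 4*(0 + N) = 5 - 4*N)
(-1*(-10535))*Y(c(5), 8) = (-1*(-10535))*(5 - 4*8) = 10535*(5 - 32) = 10535*(-27) = -284445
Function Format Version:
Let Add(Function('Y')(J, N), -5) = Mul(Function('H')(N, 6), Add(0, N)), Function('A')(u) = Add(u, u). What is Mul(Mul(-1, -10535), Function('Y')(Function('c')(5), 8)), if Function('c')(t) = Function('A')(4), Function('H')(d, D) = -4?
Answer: -284445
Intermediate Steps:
Function('A')(u) = Mul(2, u)
Function('c')(t) = 8 (Function('c')(t) = Mul(2, 4) = 8)
Function('Y')(J, N) = Add(5, Mul(-4, N)) (Function('Y')(J, N) = Add(5, Mul(-4, Add(0, N))) = Add(5, Mul(-4, N)))
Mul(Mul(-1, -10535), Function('Y')(Function('c')(5), 8)) = Mul(Mul(-1, -10535), Add(5, Mul(-4, 8))) = Mul(10535, Add(5, -32)) = Mul(10535, -27) = -284445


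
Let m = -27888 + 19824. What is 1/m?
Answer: -1/8064 ≈ -0.00012401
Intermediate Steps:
m = -8064
1/m = 1/(-8064) = -1/8064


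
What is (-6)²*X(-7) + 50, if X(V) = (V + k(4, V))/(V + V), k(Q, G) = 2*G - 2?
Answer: 764/7 ≈ 109.14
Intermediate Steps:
k(Q, G) = -2 + 2*G
X(V) = (-2 + 3*V)/(2*V) (X(V) = (V + (-2 + 2*V))/(V + V) = (-2 + 3*V)/((2*V)) = (-2 + 3*V)*(1/(2*V)) = (-2 + 3*V)/(2*V))
(-6)²*X(-7) + 50 = (-6)²*(3/2 - 1/(-7)) + 50 = 36*(3/2 - 1*(-⅐)) + 50 = 36*(3/2 + ⅐) + 50 = 36*(23/14) + 50 = 414/7 + 50 = 764/7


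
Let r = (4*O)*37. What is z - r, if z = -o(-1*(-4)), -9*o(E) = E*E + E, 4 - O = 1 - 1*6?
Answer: -11968/9 ≈ -1329.8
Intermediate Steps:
O = 9 (O = 4 - (1 - 1*6) = 4 - (1 - 6) = 4 - 1*(-5) = 4 + 5 = 9)
o(E) = -E/9 - E²/9 (o(E) = -(E*E + E)/9 = -(E² + E)/9 = -(E + E²)/9 = -E/9 - E²/9)
z = 20/9 (z = -(-1)*(-1*(-4))*(1 - 1*(-4))/9 = -(-1)*4*(1 + 4)/9 = -(-1)*4*5/9 = -1*(-20/9) = 20/9 ≈ 2.2222)
r = 1332 (r = (4*9)*37 = 36*37 = 1332)
z - r = 20/9 - 1*1332 = 20/9 - 1332 = -11968/9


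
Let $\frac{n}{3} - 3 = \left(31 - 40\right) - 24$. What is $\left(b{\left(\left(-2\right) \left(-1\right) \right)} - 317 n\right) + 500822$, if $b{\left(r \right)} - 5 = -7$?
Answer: $529350$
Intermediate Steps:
$n = -90$ ($n = 9 + 3 \left(\left(31 - 40\right) - 24\right) = 9 + 3 \left(-9 - 24\right) = 9 + 3 \left(-33\right) = 9 - 99 = -90$)
$b{\left(r \right)} = -2$ ($b{\left(r \right)} = 5 - 7 = -2$)
$\left(b{\left(\left(-2\right) \left(-1\right) \right)} - 317 n\right) + 500822 = \left(-2 - -28530\right) + 500822 = \left(-2 + 28530\right) + 500822 = 28528 + 500822 = 529350$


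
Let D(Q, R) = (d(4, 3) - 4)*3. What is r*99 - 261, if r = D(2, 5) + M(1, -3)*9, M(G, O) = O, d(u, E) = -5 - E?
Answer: -6498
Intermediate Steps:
D(Q, R) = -36 (D(Q, R) = ((-5 - 1*3) - 4)*3 = ((-5 - 3) - 4)*3 = (-8 - 4)*3 = -12*3 = -36)
r = -63 (r = -36 - 3*9 = -36 - 27 = -63)
r*99 - 261 = -63*99 - 261 = -6237 - 261 = -6498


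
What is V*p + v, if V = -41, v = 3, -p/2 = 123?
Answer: 10089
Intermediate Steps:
p = -246 (p = -2*123 = -246)
V*p + v = -41*(-246) + 3 = 10086 + 3 = 10089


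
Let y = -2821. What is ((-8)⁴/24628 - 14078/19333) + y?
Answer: -335859766955/119033281 ≈ -2821.6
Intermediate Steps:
((-8)⁴/24628 - 14078/19333) + y = ((-8)⁴/24628 - 14078/19333) - 2821 = (4096*(1/24628) - 14078*1/19333) - 2821 = (1024/6157 - 14078/19333) - 2821 = -66881254/119033281 - 2821 = -335859766955/119033281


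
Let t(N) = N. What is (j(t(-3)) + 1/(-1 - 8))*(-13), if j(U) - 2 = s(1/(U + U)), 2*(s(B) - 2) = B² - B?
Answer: -3731/72 ≈ -51.819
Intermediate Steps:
s(B) = 2 + B²/2 - B/2 (s(B) = 2 + (B² - B)/2 = 2 + (B²/2 - B/2) = 2 + B²/2 - B/2)
j(U) = 4 - 1/(4*U) + 1/(8*U²) (j(U) = 2 + (2 + (1/(U + U))²/2 - 1/(2*(U + U))) = 2 + (2 + (1/(2*U))²/2 - 1/(2*U)/2) = 2 + (2 + (1/(2*U))²/2 - 1/(4*U)) = 2 + (2 + (1/(4*U²))/2 - 1/(4*U)) = 2 + (2 + 1/(8*U²) - 1/(4*U)) = 2 + (2 - 1/(4*U) + 1/(8*U²)) = 4 - 1/(4*U) + 1/(8*U²))
(j(t(-3)) + 1/(-1 - 8))*(-13) = ((4 - ¼/(-3) + (⅛)/(-3)²) + 1/(-1 - 8))*(-13) = ((4 - ¼*(-⅓) + (⅛)*(⅑)) + 1/(-9))*(-13) = ((4 + 1/12 + 1/72) - ⅑)*(-13) = (295/72 - ⅑)*(-13) = (287/72)*(-13) = -3731/72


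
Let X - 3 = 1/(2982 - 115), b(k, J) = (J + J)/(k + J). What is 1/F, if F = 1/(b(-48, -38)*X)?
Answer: 326876/123281 ≈ 2.6515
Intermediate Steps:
b(k, J) = 2*J/(J + k) (b(k, J) = (2*J)/(J + k) = 2*J/(J + k))
X = 8602/2867 (X = 3 + 1/(2982 - 115) = 3 + 1/2867 = 8602/2867 ≈ 3.0003)
F = 123281/326876 (F = 1/(((2*(-38)/(-38 - 48)))*(8602/2867)) = (2867/8602)/(2*(-38)/(-86)) = (2867/8602)/(2*(-38)*(-1/86)) = (2867/8602)/(38/43) = (43/38)*(2867/8602) = 123281/326876 ≈ 0.37715)
1/F = 1/(123281/326876) = 326876/123281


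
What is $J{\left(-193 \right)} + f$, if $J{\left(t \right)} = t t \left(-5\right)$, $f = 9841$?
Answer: $-176404$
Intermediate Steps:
$J{\left(t \right)} = - 5 t^{2}$ ($J{\left(t \right)} = t^{2} \left(-5\right) = - 5 t^{2}$)
$J{\left(-193 \right)} + f = - 5 \left(-193\right)^{2} + 9841 = \left(-5\right) 37249 + 9841 = -186245 + 9841 = -176404$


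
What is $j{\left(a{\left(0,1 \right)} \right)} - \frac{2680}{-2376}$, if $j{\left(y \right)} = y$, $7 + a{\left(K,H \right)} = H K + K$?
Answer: $- \frac{1744}{297} \approx -5.8721$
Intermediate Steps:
$a{\left(K,H \right)} = -7 + K + H K$ ($a{\left(K,H \right)} = -7 + \left(H K + K\right) = -7 + \left(K + H K\right) = -7 + K + H K$)
$j{\left(a{\left(0,1 \right)} \right)} - \frac{2680}{-2376} = \left(-7 + 0 + 1 \cdot 0\right) - \frac{2680}{-2376} = \left(-7 + 0 + 0\right) - 2680 \left(- \frac{1}{2376}\right) = -7 - - \frac{335}{297} = -7 + \frac{335}{297} = - \frac{1744}{297}$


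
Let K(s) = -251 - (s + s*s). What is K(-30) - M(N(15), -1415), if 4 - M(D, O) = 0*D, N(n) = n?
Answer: -1125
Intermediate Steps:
M(D, O) = 4 (M(D, O) = 4 - 0*D = 4 - 1*0 = 4 + 0 = 4)
K(s) = -251 - s - s**2 (K(s) = -251 - (s + s**2) = -251 + (-s - s**2) = -251 - s - s**2)
K(-30) - M(N(15), -1415) = (-251 - 1*(-30) - 1*(-30)**2) - 1*4 = (-251 + 30 - 1*900) - 4 = (-251 + 30 - 900) - 4 = -1121 - 4 = -1125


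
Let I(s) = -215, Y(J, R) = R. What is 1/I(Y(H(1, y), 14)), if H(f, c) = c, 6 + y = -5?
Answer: -1/215 ≈ -0.0046512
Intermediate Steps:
y = -11 (y = -6 - 5 = -11)
1/I(Y(H(1, y), 14)) = 1/(-215) = -1/215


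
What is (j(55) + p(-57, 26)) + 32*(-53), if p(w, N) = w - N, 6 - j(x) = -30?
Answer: -1743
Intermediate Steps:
j(x) = 36 (j(x) = 6 - 1*(-30) = 6 + 30 = 36)
(j(55) + p(-57, 26)) + 32*(-53) = (36 + (-57 - 1*26)) + 32*(-53) = (36 + (-57 - 26)) - 1696 = (36 - 83) - 1696 = -47 - 1696 = -1743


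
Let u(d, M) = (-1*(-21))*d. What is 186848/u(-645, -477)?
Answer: -186848/13545 ≈ -13.795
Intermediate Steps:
u(d, M) = 21*d
186848/u(-645, -477) = 186848/((21*(-645))) = 186848/(-13545) = 186848*(-1/13545) = -186848/13545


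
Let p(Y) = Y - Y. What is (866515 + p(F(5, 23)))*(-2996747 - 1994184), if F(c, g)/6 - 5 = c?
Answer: -4324716575465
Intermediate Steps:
F(c, g) = 30 + 6*c
p(Y) = 0
(866515 + p(F(5, 23)))*(-2996747 - 1994184) = (866515 + 0)*(-2996747 - 1994184) = 866515*(-4990931) = -4324716575465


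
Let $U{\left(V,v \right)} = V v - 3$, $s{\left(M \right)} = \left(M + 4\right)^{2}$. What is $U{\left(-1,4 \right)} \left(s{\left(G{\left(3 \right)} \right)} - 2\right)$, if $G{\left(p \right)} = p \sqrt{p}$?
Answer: $-287 - 168 \sqrt{3} \approx -577.98$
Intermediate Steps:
$G{\left(p \right)} = p^{\frac{3}{2}}$
$s{\left(M \right)} = \left(4 + M\right)^{2}$
$U{\left(V,v \right)} = -3 + V v$
$U{\left(-1,4 \right)} \left(s{\left(G{\left(3 \right)} \right)} - 2\right) = \left(-3 - 4\right) \left(\left(4 + 3^{\frac{3}{2}}\right)^{2} - 2\right) = \left(-3 - 4\right) \left(\left(4 + 3 \sqrt{3}\right)^{2} - 2\right) = - 7 \left(-2 + \left(4 + 3 \sqrt{3}\right)^{2}\right) = 14 - 7 \left(4 + 3 \sqrt{3}\right)^{2}$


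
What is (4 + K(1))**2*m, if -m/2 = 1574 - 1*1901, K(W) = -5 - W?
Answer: 2616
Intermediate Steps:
m = 654 (m = -2*(1574 - 1*1901) = -2*(1574 - 1901) = -2*(-327) = 654)
(4 + K(1))**2*m = (4 + (-5 - 1*1))**2*654 = (4 + (-5 - 1))**2*654 = (4 - 6)**2*654 = (-2)**2*654 = 4*654 = 2616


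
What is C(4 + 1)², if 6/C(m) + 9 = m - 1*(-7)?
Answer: 4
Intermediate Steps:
C(m) = 6/(-2 + m) (C(m) = 6/(-9 + (m - 1*(-7))) = 6/(-9 + (m + 7)) = 6/(-9 + (7 + m)) = 6/(-2 + m))
C(4 + 1)² = (6/(-2 + (4 + 1)))² = (6/(-2 + 5))² = (6/3)² = (6*(⅓))² = 2² = 4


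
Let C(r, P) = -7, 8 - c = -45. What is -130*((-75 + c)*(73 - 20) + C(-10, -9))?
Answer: 152490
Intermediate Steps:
c = 53 (c = 8 - 1*(-45) = 8 + 45 = 53)
-130*((-75 + c)*(73 - 20) + C(-10, -9)) = -130*((-75 + 53)*(73 - 20) - 7) = -130*(-22*53 - 7) = -130*(-1166 - 7) = -130*(-1173) = 152490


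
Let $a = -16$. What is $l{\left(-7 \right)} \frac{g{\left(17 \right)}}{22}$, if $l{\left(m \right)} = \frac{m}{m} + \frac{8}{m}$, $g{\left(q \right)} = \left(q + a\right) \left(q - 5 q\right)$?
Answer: $\frac{34}{77} \approx 0.44156$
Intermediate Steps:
$g{\left(q \right)} = - 4 q \left(-16 + q\right)$ ($g{\left(q \right)} = \left(q - 16\right) \left(q - 5 q\right) = \left(-16 + q\right) \left(- 4 q\right) = - 4 q \left(-16 + q\right)$)
$l{\left(m \right)} = 1 + \frac{8}{m}$
$l{\left(-7 \right)} \frac{g{\left(17 \right)}}{22} = \frac{8 - 7}{-7} \frac{4 \cdot 17 \left(16 - 17\right)}{22} = \left(- \frac{1}{7}\right) 1 \cdot 4 \cdot 17 \left(16 - 17\right) \frac{1}{22} = - \frac{4 \cdot 17 \left(-1\right) \frac{1}{22}}{7} = - \frac{\left(-68\right) \frac{1}{22}}{7} = \left(- \frac{1}{7}\right) \left(- \frac{34}{11}\right) = \frac{34}{77}$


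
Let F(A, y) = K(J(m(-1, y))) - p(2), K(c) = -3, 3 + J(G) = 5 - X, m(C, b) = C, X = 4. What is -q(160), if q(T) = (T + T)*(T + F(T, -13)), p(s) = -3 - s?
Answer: -51840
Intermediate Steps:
J(G) = -2 (J(G) = -3 + (5 - 1*4) = -3 + (5 - 4) = -3 + 1 = -2)
F(A, y) = 2 (F(A, y) = -3 - (-3 - 1*2) = -3 - (-3 - 2) = -3 - 1*(-5) = -3 + 5 = 2)
q(T) = 2*T*(2 + T) (q(T) = (T + T)*(T + 2) = (2*T)*(2 + T) = 2*T*(2 + T))
-q(160) = -2*160*(2 + 160) = -2*160*162 = -1*51840 = -51840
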